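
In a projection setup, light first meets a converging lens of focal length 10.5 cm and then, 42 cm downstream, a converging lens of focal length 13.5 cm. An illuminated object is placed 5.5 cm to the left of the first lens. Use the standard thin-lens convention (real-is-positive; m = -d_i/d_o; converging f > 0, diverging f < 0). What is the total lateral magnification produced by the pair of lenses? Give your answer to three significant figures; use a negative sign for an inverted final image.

First lens: d_i1 = 1/(1/10.5 - 1/5.5) = -11.550 cm.
m_1 = -(-11.550)/5.5 = 2.1000.
The intermediate image is virtual, 11.550 cm to the left of lens 1, so d_o2 = L - d_i1 = 42 - (-11.550) = 53.550 cm.
Second lens: d_i2 = 1/(1/13.5 - 1/(53.550)) = 18.051 cm.
m_2 = -(18.051)/(53.550) = -0.3371.
Overall magnification: m = m_1 m_2 = -0.7079.

-0.708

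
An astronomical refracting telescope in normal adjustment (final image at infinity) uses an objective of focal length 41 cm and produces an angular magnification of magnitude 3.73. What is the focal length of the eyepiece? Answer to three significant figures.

|M| = f_obj/f_eye, so f_eye = f_obj/|M| = 41/3.73 = 10.992 cm.

11.0 cm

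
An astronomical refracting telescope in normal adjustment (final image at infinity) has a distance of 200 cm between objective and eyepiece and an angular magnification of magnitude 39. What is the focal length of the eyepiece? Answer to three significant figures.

5.00 cm

In normal adjustment the tube length equals f_obj + f_eye and |M| = f_obj/f_eye.
So f_obj = 39 f_eye and 39 f_eye + f_eye = 200 cm, giving f_eye = 200/40 = 5.000 cm and f_obj = 195.000 cm.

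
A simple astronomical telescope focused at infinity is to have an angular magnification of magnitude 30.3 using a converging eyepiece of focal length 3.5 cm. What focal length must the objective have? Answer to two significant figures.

|M| = f_obj/|f_eye|, so f_obj = |M| x |f_eye| = 30.3 x 3.5 = 106.050 cm.

110 cm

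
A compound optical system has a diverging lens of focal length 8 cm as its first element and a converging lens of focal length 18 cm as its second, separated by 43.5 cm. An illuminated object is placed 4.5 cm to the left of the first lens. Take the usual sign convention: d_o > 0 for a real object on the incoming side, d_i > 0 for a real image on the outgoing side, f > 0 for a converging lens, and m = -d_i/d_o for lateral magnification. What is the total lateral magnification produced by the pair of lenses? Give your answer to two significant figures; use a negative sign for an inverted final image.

Lens 1: 1/d_i1 = 1/f_1 - 1/d_o1 = 1/(-8) - 1/4.5 = -0.34722 cm^-1, so d_i1 = -2.880 cm.
m_1 = -(-2.880)/4.5 = 0.6400.
The intermediate image is virtual, 2.880 cm to the left of lens 1, so d_o2 = L - d_i1 = 43.5 - (-2.880) = 46.380 cm.
Lens 2: 1/d_i2 = 1/f_2 - 1/d_o2 = 1/18 - 1/(46.380) = 0.03399 cm^-1, so d_i2 = 29.416 cm.
m_2 = -(29.416)/(46.380) = -0.6342.
The system's lateral magnification is m_1 m_2 = (0.6400)(-0.6342) = -0.4059.

-0.41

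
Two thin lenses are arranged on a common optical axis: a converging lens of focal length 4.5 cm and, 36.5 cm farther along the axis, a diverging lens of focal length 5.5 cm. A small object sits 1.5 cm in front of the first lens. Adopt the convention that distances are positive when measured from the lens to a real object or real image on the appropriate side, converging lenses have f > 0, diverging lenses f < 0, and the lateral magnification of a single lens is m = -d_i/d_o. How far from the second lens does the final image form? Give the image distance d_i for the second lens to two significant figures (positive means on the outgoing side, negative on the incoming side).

-4.8 cm

Lens 1: 1/d_i1 = 1/f_1 - 1/d_o1 = 1/4.5 - 1/1.5 = -0.44444 cm^-1, so d_i1 = -2.250 cm.
The intermediate image is virtual, 2.250 cm to the left of lens 1, so d_o2 = L - d_i1 = 36.5 - (-2.250) = 38.750 cm.
Lens 2: 1/d_i2 = 1/f_2 - 1/d_o2 = 1/(-5.5) - 1/(38.750) = -0.20762 cm^-1, so d_i2 = -4.816 cm.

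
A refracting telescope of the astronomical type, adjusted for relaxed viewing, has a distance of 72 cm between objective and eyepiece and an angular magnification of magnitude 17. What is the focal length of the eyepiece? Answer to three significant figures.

In normal adjustment the tube length equals f_obj + f_eye and |M| = f_obj/f_eye.
So f_obj = 17 f_eye and 17 f_eye + f_eye = 72 cm, giving f_eye = 72/18 = 4.000 cm and f_obj = 68.000 cm.

4.00 cm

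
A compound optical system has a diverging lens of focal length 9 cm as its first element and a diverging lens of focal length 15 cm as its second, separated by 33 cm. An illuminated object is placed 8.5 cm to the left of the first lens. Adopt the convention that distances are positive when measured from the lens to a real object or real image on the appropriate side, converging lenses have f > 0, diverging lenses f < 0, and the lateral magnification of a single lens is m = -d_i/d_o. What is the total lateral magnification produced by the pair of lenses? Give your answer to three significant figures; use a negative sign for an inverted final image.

Lens 1: 1/d_i1 = 1/f_1 - 1/d_o1 = 1/(-9) - 1/8.5 = -0.22876 cm^-1, so d_i1 = -4.371 cm.
m_1 = -(-4.371)/8.5 = 0.5143.
The intermediate image is virtual, 4.371 cm to the left of lens 1, so d_o2 = L - d_i1 = 33 - (-4.371) = 37.371 cm.
Lens 2: 1/d_i2 = 1/f_2 - 1/d_o2 = 1/(-15) - 1/(37.371) = -0.09343 cm^-1, so d_i2 = -10.704 cm.
m_2 = -(-10.704)/(37.371) = 0.2864.
Total m = m_1 x m_2 = (0.5143)(0.2864) = 0.1473.

0.147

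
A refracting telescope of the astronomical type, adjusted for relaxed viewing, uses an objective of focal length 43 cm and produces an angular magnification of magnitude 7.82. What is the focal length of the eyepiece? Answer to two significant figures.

5.5 cm

|M| = f_obj/f_eye, so f_eye = f_obj/|M| = 43/7.82 = 5.499 cm.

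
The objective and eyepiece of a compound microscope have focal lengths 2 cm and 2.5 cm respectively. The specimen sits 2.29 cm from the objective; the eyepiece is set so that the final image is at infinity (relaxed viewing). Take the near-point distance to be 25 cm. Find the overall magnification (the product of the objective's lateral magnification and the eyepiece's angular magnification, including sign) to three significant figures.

-69.0

Objective: 1/d_i = 1/f_obj - 1/d_o = 1/2 - 1/2.29 = 0.06332 cm^-1, so d_i = 15.793 cm.
m_obj = -d_i/d_o = -15.793/2.29 = -6.897.
Eyepiece angular magnification (image at infinity): M_eye = D/f_e = 25/2.5 = 10.000.
Overall M = m_obj x M_eye = (-6.897)(10.000) = -68.97.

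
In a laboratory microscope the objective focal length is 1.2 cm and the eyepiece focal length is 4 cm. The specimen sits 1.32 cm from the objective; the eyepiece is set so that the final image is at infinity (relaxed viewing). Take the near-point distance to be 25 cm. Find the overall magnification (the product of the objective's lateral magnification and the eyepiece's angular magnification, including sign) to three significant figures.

Objective: 1/d_i = 1/f_obj - 1/d_o = 1/1.2 - 1/1.32 = 0.07576 cm^-1, so d_i = 13.200 cm.
m_obj = -d_i/d_o = -13.200/1.32 = -10.000.
Eyepiece angular magnification (image at infinity): M_eye = D/f_e = 25/4 = 6.250.
Overall M = m_obj x M_eye = (-10.000)(6.250) = -62.50.

-62.5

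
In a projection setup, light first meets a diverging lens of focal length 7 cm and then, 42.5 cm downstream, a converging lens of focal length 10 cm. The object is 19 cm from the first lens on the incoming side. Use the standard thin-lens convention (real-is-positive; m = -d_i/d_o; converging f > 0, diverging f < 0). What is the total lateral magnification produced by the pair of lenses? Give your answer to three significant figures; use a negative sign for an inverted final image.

-0.0716

Lens 1: 1/d_i1 = 1/f_1 - 1/d_o1 = 1/(-7) - 1/19 = -0.19549 cm^-1, so d_i1 = -5.115 cm.
m_1 = -(-5.115)/19 = 0.2692.
The intermediate image is virtual, 5.115 cm to the left of lens 1, so d_o2 = L - d_i1 = 42.5 - (-5.115) = 47.615 cm.
Lens 2: 1/d_i2 = 1/f_2 - 1/d_o2 = 1/10 - 1/(47.615) = 0.07900 cm^-1, so d_i2 = 12.658 cm.
m_2 = -(12.658)/(47.615) = -0.2658.
Overall magnification: m = m_1 m_2 = -0.0716.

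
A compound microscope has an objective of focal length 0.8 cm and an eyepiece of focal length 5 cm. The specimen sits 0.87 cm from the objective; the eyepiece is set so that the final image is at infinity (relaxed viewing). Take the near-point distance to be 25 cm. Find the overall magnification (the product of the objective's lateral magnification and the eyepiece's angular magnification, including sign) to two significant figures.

Objective: 1/d_i = 1/f_obj - 1/d_o = 1/0.8 - 1/0.87 = 0.10057 cm^-1, so d_i = 9.943 cm.
m_obj = -d_i/d_o = -9.943/0.87 = -11.429.
Eyepiece angular magnification (image at infinity): M_eye = D/f_e = 25/5 = 5.000.
Overall M = m_obj x M_eye = (-11.429)(5.000) = -57.14.

-57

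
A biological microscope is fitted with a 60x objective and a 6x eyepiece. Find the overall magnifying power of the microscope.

The overall magnification of a compound microscope is the product of the objective and eyepiece magnifications:
M = M_obj x M_eye = 60 x 6 = 360.

360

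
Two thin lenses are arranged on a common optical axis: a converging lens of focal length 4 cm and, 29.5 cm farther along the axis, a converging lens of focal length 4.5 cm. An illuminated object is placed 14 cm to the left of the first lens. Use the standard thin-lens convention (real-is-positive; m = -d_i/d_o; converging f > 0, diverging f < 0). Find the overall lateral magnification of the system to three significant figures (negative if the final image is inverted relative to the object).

Lens 1: 1/d_i1 = 1/f_1 - 1/d_o1 = 1/4 - 1/14 = 0.17857 cm^-1, so d_i1 = 5.600 cm.
m_1 = -(5.600)/14 = -0.4000.
The intermediate image is 5.600 cm to the right of lens 1, so d_o2 = L - d_i1 = 29.5 - 5.600 = 23.900 cm.
Lens 2: 1/d_i2 = 1/f_2 - 1/d_o2 = 1/4.5 - 1/(23.900) = 0.18038 cm^-1, so d_i2 = 5.544 cm.
m_2 = -(5.544)/(23.900) = -0.2320.
Total m = m_1 x m_2 = (-0.4000)(-0.2320) = 0.0928.

0.0928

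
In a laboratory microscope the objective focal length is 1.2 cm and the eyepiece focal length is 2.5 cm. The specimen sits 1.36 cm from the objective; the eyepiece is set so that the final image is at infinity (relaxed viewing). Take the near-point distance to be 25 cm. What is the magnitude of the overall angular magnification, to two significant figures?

Objective: 1/d_i = 1/f_obj - 1/d_o = 1/1.2 - 1/1.36 = 0.09804 cm^-1, so d_i = 10.200 cm.
m_obj = -d_i/d_o = -10.200/1.36 = -7.500.
Eyepiece angular magnification (image at infinity): M_eye = D/f_e = 25/2.5 = 10.000.
Overall M = m_obj x M_eye = (-7.500)(10.000) = -75.00.
|M| = 75.00.

75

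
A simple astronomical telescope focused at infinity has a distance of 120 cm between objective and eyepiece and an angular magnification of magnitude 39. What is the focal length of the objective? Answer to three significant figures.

In normal adjustment the tube length equals f_obj + f_eye and |M| = f_obj/f_eye.
So f_obj = 39 f_eye and 39 f_eye + f_eye = 120 cm, giving f_eye = 120/40 = 3.000 cm and f_obj = 117.000 cm.

117 cm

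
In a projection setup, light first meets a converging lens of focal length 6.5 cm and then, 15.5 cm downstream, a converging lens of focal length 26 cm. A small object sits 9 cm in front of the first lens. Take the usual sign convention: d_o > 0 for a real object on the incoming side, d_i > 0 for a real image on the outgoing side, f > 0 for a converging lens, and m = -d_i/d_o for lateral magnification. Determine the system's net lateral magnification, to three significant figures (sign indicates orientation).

Lens 1: 1/d_i1 = 1/f_1 - 1/d_o1 = 1/6.5 - 1/9 = 0.04274 cm^-1, so d_i1 = 23.400 cm.
m_1 = -(23.400)/9 = -2.6000.
This image would form 23.400 cm past lens 1, i.e. 7.900 cm beyond lens 2, so it is a virtual object for lens 2: d_o2 = 15.5 - 23.400 = -7.900 cm.
Lens 2: 1/d_i2 = 1/f_2 - 1/d_o2 = 1/26 - 1/(-7.900) = 0.16504 cm^-1, so d_i2 = 6.059 cm.
m_2 = -(6.059)/(-7.900) = 0.7670.
Overall magnification: m = m_1 m_2 = -1.9941.

-1.99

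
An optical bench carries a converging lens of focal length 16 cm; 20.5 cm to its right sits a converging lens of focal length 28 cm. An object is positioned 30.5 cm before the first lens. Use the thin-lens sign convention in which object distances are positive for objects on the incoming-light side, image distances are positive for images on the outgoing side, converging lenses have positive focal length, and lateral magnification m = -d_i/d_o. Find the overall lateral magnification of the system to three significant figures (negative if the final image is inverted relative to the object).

Lens 1: 1/d_i1 = 1/f_1 - 1/d_o1 = 1/16 - 1/30.5 = 0.02971 cm^-1, so d_i1 = 33.655 cm.
m_1 = -(33.655)/30.5 = -1.1034.
This image would form 33.655 cm past lens 1, i.e. 13.155 cm beyond lens 2, so it is a virtual object for lens 2: d_o2 = 20.5 - 33.655 = -13.155 cm.
Lens 2: 1/d_i2 = 1/f_2 - 1/d_o2 = 1/28 - 1/(-13.155) = 0.11173 cm^-1, so d_i2 = 8.950 cm.
m_2 = -(8.950)/(-13.155) = 0.6804.
The system's lateral magnification is m_1 m_2 = (-1.1034)(0.6804) = -0.7507.

-0.751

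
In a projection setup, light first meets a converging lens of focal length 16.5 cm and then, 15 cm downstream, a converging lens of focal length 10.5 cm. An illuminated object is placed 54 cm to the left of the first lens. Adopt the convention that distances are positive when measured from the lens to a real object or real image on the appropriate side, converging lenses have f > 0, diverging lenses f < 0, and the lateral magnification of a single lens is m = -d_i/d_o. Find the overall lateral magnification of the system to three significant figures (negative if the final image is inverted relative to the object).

-0.240

First lens: d_i1 = 1/(1/16.5 - 1/54) = 23.760 cm.
m_1 = -(23.760)/54 = -0.4400.
This image would form 23.760 cm past lens 1, i.e. 8.760 cm beyond lens 2, so it is a virtual object for lens 2: d_o2 = 15 - 23.760 = -8.760 cm.
Second lens: d_i2 = 1/(1/10.5 - 1/(-8.760)) = 4.776 cm.
m_2 = -(4.776)/(-8.760) = 0.5452.
Overall magnification: m = m_1 m_2 = -0.2399.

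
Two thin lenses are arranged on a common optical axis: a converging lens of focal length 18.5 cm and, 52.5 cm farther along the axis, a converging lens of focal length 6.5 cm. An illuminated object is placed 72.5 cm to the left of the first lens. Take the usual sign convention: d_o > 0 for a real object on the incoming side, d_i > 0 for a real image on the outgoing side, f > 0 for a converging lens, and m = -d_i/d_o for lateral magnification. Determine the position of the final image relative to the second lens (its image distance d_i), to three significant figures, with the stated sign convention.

Lens 1: 1/d_i1 = 1/f_1 - 1/d_o1 = 1/18.5 - 1/72.5 = 0.04026 cm^-1, so d_i1 = 24.838 cm.
The intermediate image is 24.838 cm to the right of lens 1, so d_o2 = L - d_i1 = 52.5 - 24.838 = 27.662 cm.
Lens 2: 1/d_i2 = 1/f_2 - 1/d_o2 = 1/6.5 - 1/(27.662) = 0.11770 cm^-1, so d_i2 = 8.496 cm.

8.50 cm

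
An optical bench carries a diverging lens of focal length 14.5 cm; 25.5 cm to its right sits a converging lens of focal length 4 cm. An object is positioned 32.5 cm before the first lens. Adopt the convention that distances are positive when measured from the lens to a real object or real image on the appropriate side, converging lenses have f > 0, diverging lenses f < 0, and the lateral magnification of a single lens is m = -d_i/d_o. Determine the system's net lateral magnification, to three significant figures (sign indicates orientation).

Applying the thin-lens equation to the first lens, 1/(-14.5) = 1/32.5 + 1/d_i1, which gives d_i1 = -10.027 cm.
Its lateral magnification is m_1 = -d_i1/d_o1 = -(-10.027)/32.5 = 0.3085.
The intermediate image is virtual, 10.027 cm to the left of lens 1, so d_o2 = L - d_i1 = 25.5 - (-10.027) = 35.527 cm.
Applying the thin-lens equation again with f_2 = 4 cm and d_o2 = 35.527 cm gives d_i2 = 4.508 cm.
m_2 = -(4.508)/(35.527) = -0.1269.
Overall magnification: m = m_1 m_2 = -0.0391.

-0.0391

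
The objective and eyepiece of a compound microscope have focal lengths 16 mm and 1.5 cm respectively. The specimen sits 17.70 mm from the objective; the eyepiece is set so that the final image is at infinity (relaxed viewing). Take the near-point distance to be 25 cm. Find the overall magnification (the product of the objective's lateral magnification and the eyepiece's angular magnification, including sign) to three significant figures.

Convert to cm: f_obj = 16 mm = 1.6 cm; d_o = 17.70 mm = 1.77 cm.
Objective: 1/d_i = 1/f_obj - 1/d_o = 1/1.6 - 1/1.77 = 0.06003 cm^-1, so d_i = 16.659 cm.
m_obj = -d_i/d_o = -16.659/1.77 = -9.412.
Eyepiece angular magnification (image at infinity): M_eye = D/f_e = 25/1.5 = 16.667.
Overall M = m_obj x M_eye = (-9.412)(16.667) = -156.86.

-157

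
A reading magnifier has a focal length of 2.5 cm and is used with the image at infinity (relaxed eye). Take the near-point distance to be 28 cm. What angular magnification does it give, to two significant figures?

M = D/f = 28/2.5 = 11.200.

11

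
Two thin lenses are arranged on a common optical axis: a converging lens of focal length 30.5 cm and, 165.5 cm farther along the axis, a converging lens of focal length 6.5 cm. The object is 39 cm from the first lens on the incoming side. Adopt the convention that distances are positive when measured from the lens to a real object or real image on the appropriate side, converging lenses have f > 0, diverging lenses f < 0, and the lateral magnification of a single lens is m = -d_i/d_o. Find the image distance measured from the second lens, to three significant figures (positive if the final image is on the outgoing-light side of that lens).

Lens 1: 1/d_i1 = 1/f_1 - 1/d_o1 = 1/30.5 - 1/39 = 0.00715 cm^-1, so d_i1 = 139.941 cm.
Object distance for lens 2: d_o2 = 165.5 - 139.941 = 25.559 cm.
Lens 2: 1/d_i2 = 1/f_2 - 1/d_o2 = 1/6.5 - 1/(25.559) = 0.11472 cm^-1, so d_i2 = 8.717 cm.

8.72 cm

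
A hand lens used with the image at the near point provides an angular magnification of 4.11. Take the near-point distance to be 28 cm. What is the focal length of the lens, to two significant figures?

For the image at the near point, M = 1 + D/f.
f = D/(M - 1) = 28/(4.11 - 1) = 9.003 cm.

9.0 cm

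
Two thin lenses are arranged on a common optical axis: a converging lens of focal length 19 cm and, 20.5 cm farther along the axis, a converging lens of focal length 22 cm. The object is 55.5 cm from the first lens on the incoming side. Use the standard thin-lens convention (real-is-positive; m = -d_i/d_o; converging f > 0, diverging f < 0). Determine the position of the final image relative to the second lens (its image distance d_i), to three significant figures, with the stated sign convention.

Lens 1: 1/d_i1 = 1/f_1 - 1/d_o1 = 1/19 - 1/55.5 = 0.03461 cm^-1, so d_i1 = 28.890 cm.
Since 28.890 cm > 20.5 cm, the first image lies past the second lens and serves as a virtual object: d_o2 = L - d_i1 = -8.390 cm.
Lens 2: 1/d_i2 = 1/f_2 - 1/d_o2 = 1/22 - 1/(-8.390) = 0.16464 cm^-1, so d_i2 = 6.074 cm.

6.07 cm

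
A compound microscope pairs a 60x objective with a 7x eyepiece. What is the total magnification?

420

The overall magnification of a compound microscope is the product of the objective and eyepiece magnifications:
M = M_obj x M_eye = 60 x 7 = 420.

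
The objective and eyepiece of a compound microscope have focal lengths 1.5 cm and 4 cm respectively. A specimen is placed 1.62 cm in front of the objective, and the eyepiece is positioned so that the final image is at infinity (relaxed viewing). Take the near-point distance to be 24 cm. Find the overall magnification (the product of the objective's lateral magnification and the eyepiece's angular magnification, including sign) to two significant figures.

Objective: 1/d_i = 1/f_obj - 1/d_o = 1/1.5 - 1/1.62 = 0.04938 cm^-1, so d_i = 20.250 cm.
m_obj = -d_i/d_o = -20.250/1.62 = -12.500.
Eyepiece angular magnification (image at infinity): M_eye = D/f_e = 24/4 = 6.000.
Overall M = m_obj x M_eye = (-12.500)(6.000) = -75.00.

-75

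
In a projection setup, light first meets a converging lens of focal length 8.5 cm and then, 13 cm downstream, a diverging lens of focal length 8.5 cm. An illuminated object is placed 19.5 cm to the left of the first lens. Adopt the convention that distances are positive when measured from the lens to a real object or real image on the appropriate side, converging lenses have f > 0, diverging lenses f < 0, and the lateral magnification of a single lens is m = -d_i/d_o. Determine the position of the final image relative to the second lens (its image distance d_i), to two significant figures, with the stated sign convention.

2.7 cm

First lens: d_i1 = 1/(1/8.5 - 1/19.5) = 15.068 cm.
Since 15.068 cm > 13 cm, the first image lies past the second lens and serves as a virtual object: d_o2 = L - d_i1 = -2.068 cm.
Second lens: d_i2 = 1/(1/(-8.5) - 1/(-2.068)) = 2.733 cm.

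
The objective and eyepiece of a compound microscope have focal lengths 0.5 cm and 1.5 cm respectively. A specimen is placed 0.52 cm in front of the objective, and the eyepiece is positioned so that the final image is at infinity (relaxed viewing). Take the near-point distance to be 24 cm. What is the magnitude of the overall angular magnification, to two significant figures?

Objective: 1/d_i = 1/f_obj - 1/d_o = 1/0.5 - 1/0.52 = 0.07692 cm^-1, so d_i = 13.000 cm.
m_obj = -d_i/d_o = -13.000/0.52 = -25.000.
Eyepiece angular magnification (image at infinity): M_eye = D/f_e = 24/1.5 = 16.000.
Overall M = m_obj x M_eye = (-25.000)(16.000) = -400.00.
|M| = 400.00.

400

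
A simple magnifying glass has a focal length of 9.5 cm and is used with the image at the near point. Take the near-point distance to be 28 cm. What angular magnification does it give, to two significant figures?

3.9

M = 1 + D/f = 1 + 28/9.5 = 3.947.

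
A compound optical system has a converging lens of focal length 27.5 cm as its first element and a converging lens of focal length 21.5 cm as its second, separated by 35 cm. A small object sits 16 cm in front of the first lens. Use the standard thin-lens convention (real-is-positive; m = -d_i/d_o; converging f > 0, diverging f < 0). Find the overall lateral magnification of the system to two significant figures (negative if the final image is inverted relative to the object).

Lens 1: 1/d_i1 = 1/f_1 - 1/d_o1 = 1/27.5 - 1/16 = -0.02614 cm^-1, so d_i1 = -38.261 cm.
m_1 = -(-38.261)/16 = 2.3913.
With d_i1 < 0 the first image is virtual and lies on the object side; the object distance for lens 2 is d_o2 = 35 - (-38.261) = 73.261 cm.
Lens 2: 1/d_i2 = 1/f_2 - 1/d_o2 = 1/21.5 - 1/(73.261) = 0.03286 cm^-1, so d_i2 = 30.430 cm.
m_2 = -(30.430)/(73.261) = -0.4154.
The system's lateral magnification is m_1 m_2 = (2.3913)(-0.4154) = -0.9933.

-0.99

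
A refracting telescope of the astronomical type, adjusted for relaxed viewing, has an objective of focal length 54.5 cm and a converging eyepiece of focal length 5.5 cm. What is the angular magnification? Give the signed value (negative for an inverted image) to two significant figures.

-9.9

M = -f_obj/f_eye = -54.5/(5.5) = -9.909.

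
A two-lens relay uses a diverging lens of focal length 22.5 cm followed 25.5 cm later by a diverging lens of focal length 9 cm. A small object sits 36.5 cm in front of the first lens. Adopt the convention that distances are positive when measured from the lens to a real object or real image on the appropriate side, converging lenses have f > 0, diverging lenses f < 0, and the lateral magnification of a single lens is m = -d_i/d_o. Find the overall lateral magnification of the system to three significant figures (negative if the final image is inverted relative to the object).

0.0709

Applying the thin-lens equation to the first lens, 1/(-22.5) = 1/36.5 + 1/d_i1, which gives d_i1 = -13.919 cm.
Its lateral magnification is m_1 = -d_i1/d_o1 = -(-13.919)/36.5 = 0.3814.
With d_i1 < 0 the first image is virtual and lies on the object side; the object distance for lens 2 is d_o2 = 25.5 - (-13.919) = 39.419 cm.
Applying the thin-lens equation again with f_2 = -9 cm and d_o2 = 39.419 cm gives d_i2 = -7.327 cm.
m_2 = -(-7.327)/(39.419) = 0.1859.
Total m = m_1 x m_2 = (0.3814)(0.1859) = 0.0709.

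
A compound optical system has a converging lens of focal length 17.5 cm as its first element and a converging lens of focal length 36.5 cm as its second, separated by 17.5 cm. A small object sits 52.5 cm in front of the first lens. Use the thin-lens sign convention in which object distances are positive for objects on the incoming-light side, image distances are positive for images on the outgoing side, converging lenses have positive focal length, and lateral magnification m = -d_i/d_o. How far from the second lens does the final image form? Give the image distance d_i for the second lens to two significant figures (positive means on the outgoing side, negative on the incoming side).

7.1 cm

Lens 1: 1/d_i1 = 1/f_1 - 1/d_o1 = 1/17.5 - 1/52.5 = 0.03810 cm^-1, so d_i1 = 26.250 cm.
This image would form 26.250 cm past lens 1, i.e. 8.750 cm beyond lens 2, so it is a virtual object for lens 2: d_o2 = 17.5 - 26.250 = -8.750 cm.
Lens 2: 1/d_i2 = 1/f_2 - 1/d_o2 = 1/36.5 - 1/(-8.750) = 0.14168 cm^-1, so d_i2 = 7.058 cm.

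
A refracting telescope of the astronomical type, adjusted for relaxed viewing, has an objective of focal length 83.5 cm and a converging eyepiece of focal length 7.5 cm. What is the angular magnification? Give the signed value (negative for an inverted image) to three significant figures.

-11.1

M = -f_obj/f_eye = -83.5/(7.5) = -11.133.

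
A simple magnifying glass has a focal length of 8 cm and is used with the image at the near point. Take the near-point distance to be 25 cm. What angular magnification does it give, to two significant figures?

4.1

M = 1 + D/f = 1 + 25/8 = 4.125.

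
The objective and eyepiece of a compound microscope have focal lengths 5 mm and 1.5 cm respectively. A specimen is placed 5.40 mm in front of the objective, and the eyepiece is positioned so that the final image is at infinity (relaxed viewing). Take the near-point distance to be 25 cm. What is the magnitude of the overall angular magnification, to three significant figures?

Convert to cm: f_obj = 5 mm = 0.5 cm; d_o = 5.40 mm = 0.54 cm.
Objective: 1/d_i = 1/f_obj - 1/d_o = 1/0.5 - 1/0.54 = 0.14815 cm^-1, so d_i = 6.750 cm.
m_obj = -d_i/d_o = -6.750/0.54 = -12.500.
Eyepiece angular magnification (image at infinity): M_eye = D/f_e = 25/1.5 = 16.667.
Overall M = m_obj x M_eye = (-12.500)(16.667) = -208.33.
|M| = 208.33.

208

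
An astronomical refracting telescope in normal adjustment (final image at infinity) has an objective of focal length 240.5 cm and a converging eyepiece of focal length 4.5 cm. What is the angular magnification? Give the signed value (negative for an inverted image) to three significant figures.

M = -f_obj/f_eye = -240.5/(4.5) = -53.444.

-53.4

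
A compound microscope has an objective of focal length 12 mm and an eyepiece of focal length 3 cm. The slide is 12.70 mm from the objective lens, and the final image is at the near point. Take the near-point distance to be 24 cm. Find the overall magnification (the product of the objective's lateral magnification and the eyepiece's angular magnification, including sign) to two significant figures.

Convert to cm: f_obj = 12 mm = 1.2 cm; d_o = 12.70 mm = 1.27 cm.
Objective: 1/d_i = 1/f_obj - 1/d_o = 1/1.2 - 1/1.27 = 0.04593 cm^-1, so d_i = 21.771 cm.
m_obj = -d_i/d_o = -21.771/1.27 = -17.143.
Eyepiece angular magnification (image at near point): M_eye = 1 + D/f_e = 1 + 24/3 = 9.000.
Overall M = m_obj x M_eye = (-17.143)(9.000) = -154.29.

-150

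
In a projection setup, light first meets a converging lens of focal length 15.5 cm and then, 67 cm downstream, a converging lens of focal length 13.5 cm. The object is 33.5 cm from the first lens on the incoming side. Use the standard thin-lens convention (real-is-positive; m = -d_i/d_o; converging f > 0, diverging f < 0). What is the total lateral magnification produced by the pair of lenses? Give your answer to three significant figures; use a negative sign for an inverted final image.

0.472

First lens: d_i1 = 1/(1/15.5 - 1/33.5) = 28.847 cm.
m_1 = -(28.847)/33.5 = -0.8611.
That image sits 38.153 cm in front of the second lens, so d_o2 = 38.153 cm.
Second lens: d_i2 = 1/(1/13.5 - 1/(38.153)) = 20.893 cm.
m_2 = -(20.893)/(38.153) = -0.5476.
The system's lateral magnification is m_1 m_2 = (-0.8611)(-0.5476) = 0.4715.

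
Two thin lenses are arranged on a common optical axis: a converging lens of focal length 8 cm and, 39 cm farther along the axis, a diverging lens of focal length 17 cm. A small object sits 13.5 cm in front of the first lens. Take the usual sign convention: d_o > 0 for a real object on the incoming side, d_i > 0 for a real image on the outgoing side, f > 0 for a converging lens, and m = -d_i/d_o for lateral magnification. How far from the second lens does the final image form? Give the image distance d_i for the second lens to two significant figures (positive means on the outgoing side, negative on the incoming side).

Lens 1: 1/d_i1 = 1/f_1 - 1/d_o1 = 1/8 - 1/13.5 = 0.05093 cm^-1, so d_i1 = 19.636 cm.
That image sits 19.364 cm in front of the second lens, so d_o2 = 19.364 cm.
Lens 2: 1/d_i2 = 1/f_2 - 1/d_o2 = 1/(-17) - 1/(19.364) = -0.11047 cm^-1, so d_i2 = -9.053 cm.

-9.1 cm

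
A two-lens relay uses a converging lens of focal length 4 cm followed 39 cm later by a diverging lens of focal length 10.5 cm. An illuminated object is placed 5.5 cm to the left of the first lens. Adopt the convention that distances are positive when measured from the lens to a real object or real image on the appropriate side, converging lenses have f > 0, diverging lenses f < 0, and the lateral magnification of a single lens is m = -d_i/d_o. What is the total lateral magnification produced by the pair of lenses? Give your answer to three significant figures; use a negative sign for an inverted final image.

First lens: d_i1 = 1/(1/4 - 1/5.5) = 14.667 cm.
m_1 = -(14.667)/5.5 = -2.6667.
Object distance for lens 2: d_o2 = 39 - 14.667 = 24.333 cm.
Second lens: d_i2 = 1/(1/(-10.5) - 1/(24.333)) = -7.335 cm.
m_2 = -(-7.335)/(24.333) = 0.3014.
Total m = m_1 x m_2 = (-2.6667)(0.3014) = -0.8038.

-0.804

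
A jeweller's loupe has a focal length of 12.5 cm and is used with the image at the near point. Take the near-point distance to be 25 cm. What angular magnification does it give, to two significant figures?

3.0

M = 1 + D/f = 1 + 25/12.5 = 3.000.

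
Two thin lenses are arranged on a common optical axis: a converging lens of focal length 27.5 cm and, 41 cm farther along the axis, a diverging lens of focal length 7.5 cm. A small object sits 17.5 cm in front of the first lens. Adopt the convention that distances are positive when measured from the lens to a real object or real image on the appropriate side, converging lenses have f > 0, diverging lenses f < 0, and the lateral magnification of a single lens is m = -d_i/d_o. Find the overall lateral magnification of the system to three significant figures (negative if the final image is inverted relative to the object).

0.213

Lens 1: 1/d_i1 = 1/f_1 - 1/d_o1 = 1/27.5 - 1/17.5 = -0.02078 cm^-1, so d_i1 = -48.125 cm.
m_1 = -(-48.125)/17.5 = 2.7500.
With d_i1 < 0 the first image is virtual and lies on the object side; the object distance for lens 2 is d_o2 = 41 - (-48.125) = 89.125 cm.
Lens 2: 1/d_i2 = 1/f_2 - 1/d_o2 = 1/(-7.5) - 1/(89.125) = -0.14455 cm^-1, so d_i2 = -6.918 cm.
m_2 = -(-6.918)/(89.125) = 0.0776.
The system's lateral magnification is m_1 m_2 = (2.7500)(0.0776) = 0.2135.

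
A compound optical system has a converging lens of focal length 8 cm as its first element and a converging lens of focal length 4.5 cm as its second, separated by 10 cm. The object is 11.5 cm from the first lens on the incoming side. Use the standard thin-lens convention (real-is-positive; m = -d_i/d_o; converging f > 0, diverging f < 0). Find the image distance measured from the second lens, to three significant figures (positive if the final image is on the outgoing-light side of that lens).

Lens 1: 1/d_i1 = 1/f_1 - 1/d_o1 = 1/8 - 1/11.5 = 0.03804 cm^-1, so d_i1 = 26.286 cm.
This image would form 26.286 cm past lens 1, i.e. 16.286 cm beyond lens 2, so it is a virtual object for lens 2: d_o2 = 10 - 26.286 = -16.286 cm.
Lens 2: 1/d_i2 = 1/f_2 - 1/d_o2 = 1/4.5 - 1/(-16.286) = 0.28363 cm^-1, so d_i2 = 3.526 cm.

3.53 cm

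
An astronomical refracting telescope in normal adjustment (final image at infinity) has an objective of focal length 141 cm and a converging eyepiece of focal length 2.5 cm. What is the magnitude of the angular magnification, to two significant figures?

56

|M| = f_obj/|f_eye| = 141/2.5 = 56.400.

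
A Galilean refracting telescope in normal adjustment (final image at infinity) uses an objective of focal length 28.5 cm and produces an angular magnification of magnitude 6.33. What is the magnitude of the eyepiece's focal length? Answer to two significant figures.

|M| = f_obj/|f_eye|, so |f_eye| = f_obj/|M| = 28.5/6.33 = 4.502 cm.
(The eyepiece is diverging, so its signed focal length is -4.502 cm.)

4.5 cm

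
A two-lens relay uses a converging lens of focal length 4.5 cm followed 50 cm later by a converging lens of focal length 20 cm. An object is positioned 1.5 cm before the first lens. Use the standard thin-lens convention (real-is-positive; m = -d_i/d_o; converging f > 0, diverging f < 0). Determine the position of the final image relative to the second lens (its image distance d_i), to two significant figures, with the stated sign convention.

32 cm

Applying the thin-lens equation to the first lens, 1/4.5 = 1/1.5 + 1/d_i1, which gives d_i1 = -2.250 cm.
The intermediate image is virtual, 2.250 cm to the left of lens 1, so d_o2 = L - d_i1 = 50 - (-2.250) = 52.250 cm.
Applying the thin-lens equation again with f_2 = 20 cm and d_o2 = 52.250 cm gives d_i2 = 32.403 cm.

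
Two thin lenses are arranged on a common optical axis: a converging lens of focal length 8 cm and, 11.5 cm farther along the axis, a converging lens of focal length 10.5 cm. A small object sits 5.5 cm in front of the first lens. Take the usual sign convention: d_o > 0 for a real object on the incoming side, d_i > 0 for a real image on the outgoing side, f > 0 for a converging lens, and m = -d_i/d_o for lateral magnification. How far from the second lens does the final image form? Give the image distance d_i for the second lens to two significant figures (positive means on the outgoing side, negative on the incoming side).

16 cm

First lens: d_i1 = 1/(1/8 - 1/5.5) = -17.600 cm.
With d_i1 < 0 the first image is virtual and lies on the object side; the object distance for lens 2 is d_o2 = 11.5 - (-17.600) = 29.100 cm.
Second lens: d_i2 = 1/(1/10.5 - 1/(29.100)) = 16.427 cm.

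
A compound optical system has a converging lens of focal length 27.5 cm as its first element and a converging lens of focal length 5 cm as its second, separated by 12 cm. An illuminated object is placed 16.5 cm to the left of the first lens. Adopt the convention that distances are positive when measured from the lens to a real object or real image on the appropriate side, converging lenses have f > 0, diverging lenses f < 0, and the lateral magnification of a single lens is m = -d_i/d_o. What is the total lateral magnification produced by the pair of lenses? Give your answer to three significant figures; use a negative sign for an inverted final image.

-0.259

Applying the thin-lens equation to the first lens, 1/27.5 = 1/16.5 + 1/d_i1, which gives d_i1 = -41.250 cm.
Its lateral magnification is m_1 = -d_i1/d_o1 = -(-41.250)/16.5 = 2.5000.
With d_i1 < 0 the first image is virtual and lies on the object side; the object distance for lens 2 is d_o2 = 12 - (-41.250) = 53.250 cm.
Applying the thin-lens equation again with f_2 = 5 cm and d_o2 = 53.250 cm gives d_i2 = 5.518 cm.
m_2 = -(5.518)/(53.250) = -0.1036.
Overall magnification: m = m_1 m_2 = -0.2591.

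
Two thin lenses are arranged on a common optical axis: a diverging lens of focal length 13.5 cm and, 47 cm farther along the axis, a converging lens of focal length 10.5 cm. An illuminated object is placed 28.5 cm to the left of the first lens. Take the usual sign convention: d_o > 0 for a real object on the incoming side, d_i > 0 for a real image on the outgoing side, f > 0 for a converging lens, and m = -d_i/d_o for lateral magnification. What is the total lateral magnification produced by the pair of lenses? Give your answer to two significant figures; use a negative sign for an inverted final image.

Lens 1: 1/d_i1 = 1/f_1 - 1/d_o1 = 1/(-13.5) - 1/28.5 = -0.10916 cm^-1, so d_i1 = -9.161 cm.
m_1 = -(-9.161)/28.5 = 0.3214.
With d_i1 < 0 the first image is virtual and lies on the object side; the object distance for lens 2 is d_o2 = 47 - (-9.161) = 56.161 cm.
Lens 2: 1/d_i2 = 1/f_2 - 1/d_o2 = 1/10.5 - 1/(56.161) = 0.07743 cm^-1, so d_i2 = 12.915 cm.
m_2 = -(12.915)/(56.161) = -0.2300.
The system's lateral magnification is m_1 m_2 = (0.3214)(-0.2300) = -0.0739.

-0.074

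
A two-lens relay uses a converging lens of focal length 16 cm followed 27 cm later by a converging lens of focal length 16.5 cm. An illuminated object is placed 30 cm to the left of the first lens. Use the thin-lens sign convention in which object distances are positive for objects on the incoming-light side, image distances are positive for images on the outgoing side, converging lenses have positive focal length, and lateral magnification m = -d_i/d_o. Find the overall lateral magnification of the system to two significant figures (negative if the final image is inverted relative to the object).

First lens: d_i1 = 1/(1/16 - 1/30) = 34.286 cm.
m_1 = -(34.286)/30 = -1.1429.
Since 34.286 cm > 27 cm, the first image lies past the second lens and serves as a virtual object: d_o2 = L - d_i1 = -7.286 cm.
Second lens: d_i2 = 1/(1/16.5 - 1/(-7.286)) = 5.054 cm.
m_2 = -(5.054)/(-7.286) = 0.6937.
The system's lateral magnification is m_1 m_2 = (-1.1429)(0.6937) = -0.7928.

-0.79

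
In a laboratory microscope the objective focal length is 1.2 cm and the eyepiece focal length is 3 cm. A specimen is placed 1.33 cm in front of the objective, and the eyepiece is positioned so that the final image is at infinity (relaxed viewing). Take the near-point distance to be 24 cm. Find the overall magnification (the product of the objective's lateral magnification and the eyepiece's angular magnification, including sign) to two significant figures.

Objective: 1/d_i = 1/f_obj - 1/d_o = 1/1.2 - 1/1.33 = 0.08145 cm^-1, so d_i = 12.277 cm.
m_obj = -d_i/d_o = -12.277/1.33 = -9.231.
Eyepiece angular magnification (image at infinity): M_eye = D/f_e = 24/3 = 8.000.
Overall M = m_obj x M_eye = (-9.231)(8.000) = -73.85.

-74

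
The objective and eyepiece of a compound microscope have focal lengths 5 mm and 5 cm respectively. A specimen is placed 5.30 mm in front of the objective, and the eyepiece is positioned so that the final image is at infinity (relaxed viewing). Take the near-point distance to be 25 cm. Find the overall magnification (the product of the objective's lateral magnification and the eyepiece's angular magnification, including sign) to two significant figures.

Convert to cm: f_obj = 5 mm = 0.5 cm; d_o = 5.30 mm = 0.53 cm.
Objective: 1/d_i = 1/f_obj - 1/d_o = 1/0.5 - 1/0.53 = 0.11321 cm^-1, so d_i = 8.833 cm.
m_obj = -d_i/d_o = -8.833/0.53 = -16.667.
Eyepiece angular magnification (image at infinity): M_eye = D/f_e = 25/5 = 5.000.
Overall M = m_obj x M_eye = (-16.667)(5.000) = -83.33.

-83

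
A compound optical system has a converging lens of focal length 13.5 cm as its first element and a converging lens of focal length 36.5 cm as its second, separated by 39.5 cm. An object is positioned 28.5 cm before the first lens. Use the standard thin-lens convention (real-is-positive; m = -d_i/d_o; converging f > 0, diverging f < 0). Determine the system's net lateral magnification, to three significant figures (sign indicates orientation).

-1.45

Lens 1: 1/d_i1 = 1/f_1 - 1/d_o1 = 1/13.5 - 1/28.5 = 0.03899 cm^-1, so d_i1 = 25.650 cm.
m_1 = -(25.650)/28.5 = -0.9000.
That image sits 13.850 cm in front of the second lens, so d_o2 = 13.850 cm.
Lens 2: 1/d_i2 = 1/f_2 - 1/d_o2 = 1/36.5 - 1/(13.850) = -0.04480 cm^-1, so d_i2 = -22.319 cm.
m_2 = -(-22.319)/(13.850) = 1.6115.
Total m = m_1 x m_2 = (-0.9000)(1.6115) = -1.4503.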